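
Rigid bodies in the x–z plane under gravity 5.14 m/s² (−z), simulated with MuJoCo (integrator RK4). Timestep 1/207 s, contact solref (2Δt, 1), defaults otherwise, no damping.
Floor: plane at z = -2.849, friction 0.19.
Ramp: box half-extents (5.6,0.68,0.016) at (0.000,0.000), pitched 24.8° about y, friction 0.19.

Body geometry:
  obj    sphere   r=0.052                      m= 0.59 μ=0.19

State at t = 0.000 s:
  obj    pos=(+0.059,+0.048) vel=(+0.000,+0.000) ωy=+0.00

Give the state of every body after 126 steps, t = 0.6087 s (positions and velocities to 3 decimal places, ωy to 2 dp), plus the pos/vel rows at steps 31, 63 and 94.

State at t = 0.6087 s:
  obj    pos=(+0.318,-0.072) vel=(+0.851,-0.393) ωy=+18.02

Key-timestep trajectory:
   step    t(s)  obj.x    obj.z    obj.vx   obj.vz 
     31  0.1498   +0.075  +0.040  +0.209  -0.097
     63  0.3043   +0.124  +0.018  +0.426  -0.197
     94  0.4541   +0.203  -0.019  +0.635  -0.293


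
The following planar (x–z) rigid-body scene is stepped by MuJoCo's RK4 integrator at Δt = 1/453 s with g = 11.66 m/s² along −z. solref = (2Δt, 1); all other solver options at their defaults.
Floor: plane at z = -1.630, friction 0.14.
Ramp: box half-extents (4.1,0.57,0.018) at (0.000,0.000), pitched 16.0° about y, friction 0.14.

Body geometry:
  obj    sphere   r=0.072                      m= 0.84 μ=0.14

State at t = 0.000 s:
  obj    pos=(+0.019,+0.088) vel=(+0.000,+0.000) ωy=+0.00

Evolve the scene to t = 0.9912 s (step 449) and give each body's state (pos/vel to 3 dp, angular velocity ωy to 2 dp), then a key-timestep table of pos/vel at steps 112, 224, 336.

State at t = 0.9912 s:
  obj    pos=(+1.103,-0.223) vel=(+2.187,-0.627) ωy=+31.60

Key-timestep trajectory:
   step    t(s)  obj.x    obj.z    obj.vx   obj.vz 
    112  0.2472   +0.087  +0.069  +0.546  -0.156
    224  0.4945   +0.289  +0.011  +1.091  -0.313
    336  0.7417   +0.626  -0.086  +1.637  -0.469


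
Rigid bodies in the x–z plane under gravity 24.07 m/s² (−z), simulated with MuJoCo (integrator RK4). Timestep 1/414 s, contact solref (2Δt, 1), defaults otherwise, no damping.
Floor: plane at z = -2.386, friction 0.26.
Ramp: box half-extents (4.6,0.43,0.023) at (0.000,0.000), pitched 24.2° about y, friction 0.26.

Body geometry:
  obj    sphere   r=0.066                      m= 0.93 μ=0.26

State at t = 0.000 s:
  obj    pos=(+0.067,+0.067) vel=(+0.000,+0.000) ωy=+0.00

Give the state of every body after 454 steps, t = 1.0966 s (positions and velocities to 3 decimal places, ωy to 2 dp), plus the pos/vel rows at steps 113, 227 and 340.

State at t = 1.0966 s:
  obj    pos=(+3.933,-1.670) vel=(+7.050,-3.168) ωy=+117.09

Key-timestep trajectory:
   step    t(s)  obj.x    obj.z    obj.vx   obj.vz 
    113  0.2729   +0.307  -0.040  +1.755  -0.789
    227  0.5483   +1.034  -0.367  +3.525  -1.584
    340  0.8213   +2.235  -0.907  +5.279  -2.373


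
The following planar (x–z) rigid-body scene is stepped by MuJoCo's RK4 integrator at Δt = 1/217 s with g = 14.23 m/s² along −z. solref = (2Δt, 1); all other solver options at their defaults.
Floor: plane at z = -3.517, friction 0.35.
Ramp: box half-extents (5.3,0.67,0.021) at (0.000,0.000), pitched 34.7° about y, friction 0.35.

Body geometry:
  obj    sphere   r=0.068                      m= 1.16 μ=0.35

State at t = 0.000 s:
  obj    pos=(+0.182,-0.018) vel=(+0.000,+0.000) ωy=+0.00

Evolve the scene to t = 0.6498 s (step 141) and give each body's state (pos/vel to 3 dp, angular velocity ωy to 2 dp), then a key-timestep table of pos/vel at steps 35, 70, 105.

State at t = 0.6498 s:
  obj    pos=(+1.187,-0.713) vel=(+3.091,-2.141) ωy=+55.27

Key-timestep trajectory:
   step    t(s)  obj.x    obj.z    obj.vx   obj.vz 
     35  0.1613   +0.244  -0.061  +0.768  -0.532
     70  0.3226   +0.430  -0.189  +1.535  -1.063
    105  0.4839   +0.739  -0.404  +2.302  -1.594


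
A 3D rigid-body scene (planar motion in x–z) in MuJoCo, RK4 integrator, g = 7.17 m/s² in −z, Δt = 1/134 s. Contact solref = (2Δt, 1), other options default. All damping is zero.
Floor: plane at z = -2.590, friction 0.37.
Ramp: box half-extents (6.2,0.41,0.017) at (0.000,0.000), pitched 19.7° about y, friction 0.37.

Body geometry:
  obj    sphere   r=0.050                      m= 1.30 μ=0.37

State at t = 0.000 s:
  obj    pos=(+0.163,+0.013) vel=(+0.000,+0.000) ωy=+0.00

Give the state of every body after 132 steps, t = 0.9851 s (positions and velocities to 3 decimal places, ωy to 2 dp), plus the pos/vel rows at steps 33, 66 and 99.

State at t = 0.9851 s:
  obj    pos=(+0.952,-0.270) vel=(+1.601,-0.573) ωy=+34.01

Key-timestep trajectory:
   step    t(s)  obj.x    obj.z    obj.vx   obj.vz 
     33  0.2463   +0.212  -0.005  +0.400  -0.143
     66  0.4925   +0.360  -0.058  +0.801  -0.287
     99  0.7388   +0.607  -0.146  +1.201  -0.430


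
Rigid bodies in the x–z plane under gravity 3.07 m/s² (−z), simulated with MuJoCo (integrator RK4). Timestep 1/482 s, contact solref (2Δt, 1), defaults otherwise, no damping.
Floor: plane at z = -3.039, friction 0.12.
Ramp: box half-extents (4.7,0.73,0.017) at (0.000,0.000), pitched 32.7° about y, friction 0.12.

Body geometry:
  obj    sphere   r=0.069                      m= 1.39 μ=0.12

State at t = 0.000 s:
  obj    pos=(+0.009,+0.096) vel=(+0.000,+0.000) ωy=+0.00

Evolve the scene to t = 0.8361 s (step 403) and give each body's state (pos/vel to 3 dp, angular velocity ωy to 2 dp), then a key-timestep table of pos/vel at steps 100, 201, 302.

State at t = 0.8361 s:
  obj    pos=(+0.408,-0.160) vel=(+0.962,-0.589) ωy=+9.38

Key-timestep trajectory:
   step    t(s)  obj.x    obj.z    obj.vx   obj.vz 
    100  0.2075   +0.034  +0.080  +0.240  -0.150
    201  0.4170   +0.109  +0.032  +0.473  -0.311
    302  0.6266   +0.234  -0.048  +0.714  -0.458


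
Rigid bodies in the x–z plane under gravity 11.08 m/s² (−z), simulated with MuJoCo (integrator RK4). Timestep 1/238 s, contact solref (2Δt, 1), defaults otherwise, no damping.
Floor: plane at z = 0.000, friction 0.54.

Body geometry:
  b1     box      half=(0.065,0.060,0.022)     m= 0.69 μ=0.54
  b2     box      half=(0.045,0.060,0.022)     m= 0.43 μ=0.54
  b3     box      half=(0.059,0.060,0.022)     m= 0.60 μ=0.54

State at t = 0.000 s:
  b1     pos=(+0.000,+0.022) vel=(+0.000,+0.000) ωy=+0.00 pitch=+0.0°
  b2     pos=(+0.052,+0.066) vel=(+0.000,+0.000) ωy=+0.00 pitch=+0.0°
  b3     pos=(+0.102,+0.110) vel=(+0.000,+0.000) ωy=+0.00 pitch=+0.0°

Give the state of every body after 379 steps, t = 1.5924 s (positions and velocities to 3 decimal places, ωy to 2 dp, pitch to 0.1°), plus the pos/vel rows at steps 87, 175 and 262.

State at t = 1.5924 s:
  b1     pos=(+0.000,+0.022) vel=(+0.000,+0.000) ωy=+0.00 pitch=+0.0°
  b2     pos=(+0.104,+0.045) vel=(+0.000,+0.000) ωy=+0.00 pitch=+90.0°
  b3     pos=(+0.187,+0.059) vel=(+0.000,+0.000) ωy=+0.00 pitch=+90.0°

Key-timestep trajectory:
   step    t(s)  b1.x    b1.z    b1.vx   b1.vz   b2.x    b2.z    b2.vx   b2.vz   b3.x    b3.z    b3.vx   b3.vz 
     87  0.3655   +0.000  +0.022  +0.000  +0.000   +0.104  +0.045  +0.118  -0.045   +0.162  +0.063  +0.142  +0.009
    175  0.7353   +0.000  +0.022  +0.000  +0.000   +0.104  +0.045  +0.000  +0.000   +0.196  +0.061  -0.117  -0.028
    262  1.1008   +0.000  +0.022  +0.000  +0.000   +0.104  +0.045  +0.000  +0.000   +0.186  +0.059  -0.092  +0.039


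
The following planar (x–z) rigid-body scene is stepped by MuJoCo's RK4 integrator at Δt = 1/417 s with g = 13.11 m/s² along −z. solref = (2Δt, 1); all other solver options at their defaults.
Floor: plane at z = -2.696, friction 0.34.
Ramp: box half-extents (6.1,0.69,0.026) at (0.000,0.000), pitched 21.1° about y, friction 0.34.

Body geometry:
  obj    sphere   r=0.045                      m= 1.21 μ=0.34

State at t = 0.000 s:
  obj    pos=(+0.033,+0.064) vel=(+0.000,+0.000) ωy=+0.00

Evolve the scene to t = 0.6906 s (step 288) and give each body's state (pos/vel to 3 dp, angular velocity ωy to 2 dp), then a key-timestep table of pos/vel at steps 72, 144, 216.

State at t = 0.6906 s:
  obj    pos=(+0.783,-0.226) vel=(+2.172,-0.838) ωy=+51.73

Key-timestep trajectory:
   step    t(s)  obj.x    obj.z    obj.vx   obj.vz 
     72  0.1727   +0.080  +0.045  +0.543  -0.210
    144  0.3453   +0.220  -0.009  +1.086  -0.419
    216  0.5180   +0.455  -0.099  +1.629  -0.629


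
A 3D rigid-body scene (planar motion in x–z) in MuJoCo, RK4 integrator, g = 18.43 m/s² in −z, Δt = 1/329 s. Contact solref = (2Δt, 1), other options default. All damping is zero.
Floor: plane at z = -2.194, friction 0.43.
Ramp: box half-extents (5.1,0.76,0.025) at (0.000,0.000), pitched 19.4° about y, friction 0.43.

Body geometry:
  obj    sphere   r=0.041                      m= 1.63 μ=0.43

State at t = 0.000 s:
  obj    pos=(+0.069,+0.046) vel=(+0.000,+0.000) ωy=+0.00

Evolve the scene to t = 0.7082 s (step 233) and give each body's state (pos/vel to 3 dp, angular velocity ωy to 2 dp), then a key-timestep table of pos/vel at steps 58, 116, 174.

State at t = 0.7082 s:
  obj    pos=(+1.103,-0.319) vel=(+2.921,-1.029) ωy=+75.52

Key-timestep trajectory:
   step    t(s)  obj.x    obj.z    obj.vx   obj.vz 
     58  0.1763   +0.133  +0.023  +0.727  -0.256
    116  0.3526   +0.325  -0.045  +1.454  -0.512
    174  0.5289   +0.646  -0.157  +2.181  -0.768


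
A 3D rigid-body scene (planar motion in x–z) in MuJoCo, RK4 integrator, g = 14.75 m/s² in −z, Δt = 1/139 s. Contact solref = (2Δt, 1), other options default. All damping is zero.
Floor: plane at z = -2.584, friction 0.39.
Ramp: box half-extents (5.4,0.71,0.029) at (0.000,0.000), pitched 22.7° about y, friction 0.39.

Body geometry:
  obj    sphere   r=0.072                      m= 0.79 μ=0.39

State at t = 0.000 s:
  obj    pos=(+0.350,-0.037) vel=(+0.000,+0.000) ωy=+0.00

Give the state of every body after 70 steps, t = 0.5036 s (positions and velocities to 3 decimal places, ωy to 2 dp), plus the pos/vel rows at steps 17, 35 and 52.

State at t = 0.5036 s:
  obj    pos=(+0.826,-0.236) vel=(+1.889,-0.790) ωy=+28.43

Key-timestep trajectory:
   step    t(s)  obj.x    obj.z    obj.vx   obj.vz 
     17  0.1223   +0.378  -0.049  +0.459  -0.192
     35  0.2518   +0.469  -0.087  +0.945  -0.395
     52  0.3741   +0.613  -0.147  +1.403  -0.587


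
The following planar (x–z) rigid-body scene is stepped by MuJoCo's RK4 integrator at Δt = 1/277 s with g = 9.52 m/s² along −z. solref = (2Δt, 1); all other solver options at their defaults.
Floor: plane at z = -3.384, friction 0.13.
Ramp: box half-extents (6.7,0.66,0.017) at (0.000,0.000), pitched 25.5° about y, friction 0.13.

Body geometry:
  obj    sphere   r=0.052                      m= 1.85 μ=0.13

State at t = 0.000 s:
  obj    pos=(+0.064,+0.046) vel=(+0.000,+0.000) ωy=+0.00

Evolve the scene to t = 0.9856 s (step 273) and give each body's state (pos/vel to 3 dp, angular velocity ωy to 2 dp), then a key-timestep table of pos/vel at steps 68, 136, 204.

State at t = 0.9856 s:
  obj    pos=(+1.371,-0.578) vel=(+2.653,-1.262) ωy=+52.92

Key-timestep trajectory:
   step    t(s)  obj.x    obj.z    obj.vx   obj.vz 
     68  0.2455   +0.145  +0.007  +0.661  -0.314
    136  0.4910   +0.388  -0.109  +1.323  -0.625
    204  0.7365   +0.794  -0.302  +1.981  -0.950


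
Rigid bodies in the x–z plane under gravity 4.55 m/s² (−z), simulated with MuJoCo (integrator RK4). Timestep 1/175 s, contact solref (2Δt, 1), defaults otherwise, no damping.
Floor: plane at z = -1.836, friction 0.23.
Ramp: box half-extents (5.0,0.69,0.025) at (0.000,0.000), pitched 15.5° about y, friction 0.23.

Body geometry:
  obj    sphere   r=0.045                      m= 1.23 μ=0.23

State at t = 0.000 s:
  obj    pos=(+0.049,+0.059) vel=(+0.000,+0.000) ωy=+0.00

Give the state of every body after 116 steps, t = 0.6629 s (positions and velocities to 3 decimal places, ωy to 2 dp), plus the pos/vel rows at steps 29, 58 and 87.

State at t = 0.6629 s:
  obj    pos=(+0.233,+0.008) vel=(+0.555,-0.154) ωy=+12.79

Key-timestep trajectory:
   step    t(s)  obj.x    obj.z    obj.vx   obj.vz 
     29  0.1657   +0.061  +0.056  +0.139  -0.038
     58  0.3314   +0.095  +0.046  +0.277  -0.077
     87  0.4971   +0.152  +0.030  +0.416  -0.115


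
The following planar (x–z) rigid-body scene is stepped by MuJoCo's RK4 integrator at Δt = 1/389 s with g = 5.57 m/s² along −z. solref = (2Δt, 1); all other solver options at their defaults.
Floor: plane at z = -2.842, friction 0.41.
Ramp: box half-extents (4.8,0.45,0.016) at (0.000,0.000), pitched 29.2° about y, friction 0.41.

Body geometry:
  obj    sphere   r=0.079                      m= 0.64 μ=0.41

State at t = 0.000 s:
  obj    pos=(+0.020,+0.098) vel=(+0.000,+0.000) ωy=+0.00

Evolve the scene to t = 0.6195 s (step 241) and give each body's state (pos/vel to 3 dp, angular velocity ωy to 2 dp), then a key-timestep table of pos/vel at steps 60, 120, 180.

State at t = 0.6195 s:
  obj    pos=(+0.345,-0.084) vel=(+1.050,-0.587) ωy=+15.22

Key-timestep trajectory:
   step    t(s)  obj.x    obj.z    obj.vx   obj.vz 
     60  0.1542   +0.040  +0.086  +0.261  -0.146
    120  0.3085   +0.101  +0.053  +0.523  -0.292
    180  0.4627   +0.201  -0.004  +0.784  -0.438


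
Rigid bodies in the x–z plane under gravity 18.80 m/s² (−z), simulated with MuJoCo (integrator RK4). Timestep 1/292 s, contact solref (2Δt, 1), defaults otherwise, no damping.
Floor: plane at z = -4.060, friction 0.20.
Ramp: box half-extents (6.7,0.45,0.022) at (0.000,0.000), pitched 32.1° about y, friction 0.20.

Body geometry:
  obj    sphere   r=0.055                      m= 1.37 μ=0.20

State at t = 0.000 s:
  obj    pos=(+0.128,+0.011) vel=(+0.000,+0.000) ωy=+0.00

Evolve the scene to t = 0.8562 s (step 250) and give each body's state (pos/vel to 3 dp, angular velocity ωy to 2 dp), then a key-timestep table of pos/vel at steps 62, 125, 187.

State at t = 0.8562 s:
  obj    pos=(+2.344,-1.379) vel=(+5.176,-3.247) ωy=+111.05

Key-timestep trajectory:
   step    t(s)  obj.x    obj.z    obj.vx   obj.vz 
     62  0.2123   +0.264  -0.075  +1.284  -0.805
    125  0.4281   +0.682  -0.337  +2.588  -1.624
    187  0.6404   +1.368  -0.767  +3.872  -2.429


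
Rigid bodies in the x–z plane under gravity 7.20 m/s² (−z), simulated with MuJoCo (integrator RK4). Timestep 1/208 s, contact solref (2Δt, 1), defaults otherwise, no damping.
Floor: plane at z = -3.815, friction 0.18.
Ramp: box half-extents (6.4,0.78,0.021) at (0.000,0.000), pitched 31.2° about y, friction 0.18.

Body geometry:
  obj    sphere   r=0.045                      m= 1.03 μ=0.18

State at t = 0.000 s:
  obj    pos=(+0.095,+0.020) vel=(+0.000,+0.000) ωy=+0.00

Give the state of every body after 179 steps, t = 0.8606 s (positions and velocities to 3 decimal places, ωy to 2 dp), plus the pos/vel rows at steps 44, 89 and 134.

State at t = 0.8606 s:
  obj    pos=(+0.939,-0.491) vel=(+1.961,-1.188) ωy=+50.93

Key-timestep trajectory:
   step    t(s)  obj.x    obj.z    obj.vx   obj.vz 
     44  0.2115   +0.146  -0.011  +0.482  -0.292
     89  0.4279   +0.304  -0.107  +0.975  -0.591
    134  0.6442   +0.568  -0.267  +1.468  -0.889


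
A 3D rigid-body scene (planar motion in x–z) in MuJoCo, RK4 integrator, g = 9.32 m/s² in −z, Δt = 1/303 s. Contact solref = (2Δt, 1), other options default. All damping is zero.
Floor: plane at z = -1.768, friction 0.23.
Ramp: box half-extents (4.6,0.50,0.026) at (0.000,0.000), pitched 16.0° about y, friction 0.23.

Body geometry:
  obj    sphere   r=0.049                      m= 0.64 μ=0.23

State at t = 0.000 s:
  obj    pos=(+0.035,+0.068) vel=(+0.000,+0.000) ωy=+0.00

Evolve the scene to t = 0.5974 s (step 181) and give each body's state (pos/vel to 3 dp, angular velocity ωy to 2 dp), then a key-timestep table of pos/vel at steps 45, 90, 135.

State at t = 0.5974 s:
  obj    pos=(+0.350,-0.022) vel=(+1.054,-0.302) ωy=+22.37

Key-timestep trajectory:
   step    t(s)  obj.x    obj.z    obj.vx   obj.vz 
     45  0.1485   +0.054  +0.062  +0.262  -0.075
     90  0.2970   +0.113  +0.046  +0.524  -0.150
    135  0.4455   +0.210  +0.018  +0.786  -0.225


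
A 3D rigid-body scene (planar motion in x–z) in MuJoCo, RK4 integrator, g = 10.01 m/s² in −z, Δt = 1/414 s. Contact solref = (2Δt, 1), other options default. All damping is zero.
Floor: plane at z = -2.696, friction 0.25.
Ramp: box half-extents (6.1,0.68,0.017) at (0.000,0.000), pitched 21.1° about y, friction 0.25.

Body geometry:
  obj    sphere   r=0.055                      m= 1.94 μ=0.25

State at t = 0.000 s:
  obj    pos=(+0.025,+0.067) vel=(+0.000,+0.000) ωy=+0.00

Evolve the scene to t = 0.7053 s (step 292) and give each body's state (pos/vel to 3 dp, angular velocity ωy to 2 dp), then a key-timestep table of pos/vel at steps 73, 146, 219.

State at t = 0.7053 s:
  obj    pos=(+0.623,-0.163) vel=(+1.694,-0.654) ωy=+33.00

Key-timestep trajectory:
   step    t(s)  obj.x    obj.z    obj.vx   obj.vz 
     73  0.1763   +0.063  +0.053  +0.423  -0.163
    146  0.3527   +0.175  +0.010  +0.847  -0.327
    219  0.5290   +0.361  -0.062  +1.270  -0.490


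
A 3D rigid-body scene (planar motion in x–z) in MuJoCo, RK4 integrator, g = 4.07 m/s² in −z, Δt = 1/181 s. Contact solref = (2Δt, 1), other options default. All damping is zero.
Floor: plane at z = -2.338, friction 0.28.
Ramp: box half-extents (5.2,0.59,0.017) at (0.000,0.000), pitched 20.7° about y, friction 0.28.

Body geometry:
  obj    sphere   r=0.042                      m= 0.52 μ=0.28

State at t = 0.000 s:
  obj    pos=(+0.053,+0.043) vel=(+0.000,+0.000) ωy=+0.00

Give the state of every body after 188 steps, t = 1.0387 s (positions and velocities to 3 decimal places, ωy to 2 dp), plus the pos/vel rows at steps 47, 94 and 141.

State at t = 1.0387 s:
  obj    pos=(+0.572,-0.153) vel=(+0.998,-0.377) ωy=+25.41

Key-timestep trajectory:
   step    t(s)  obj.x    obj.z    obj.vx   obj.vz 
     47  0.2597   +0.085  +0.031  +0.250  -0.094
     94  0.5193   +0.183  -0.006  +0.499  -0.189
    141  0.7790   +0.345  -0.067  +0.749  -0.283


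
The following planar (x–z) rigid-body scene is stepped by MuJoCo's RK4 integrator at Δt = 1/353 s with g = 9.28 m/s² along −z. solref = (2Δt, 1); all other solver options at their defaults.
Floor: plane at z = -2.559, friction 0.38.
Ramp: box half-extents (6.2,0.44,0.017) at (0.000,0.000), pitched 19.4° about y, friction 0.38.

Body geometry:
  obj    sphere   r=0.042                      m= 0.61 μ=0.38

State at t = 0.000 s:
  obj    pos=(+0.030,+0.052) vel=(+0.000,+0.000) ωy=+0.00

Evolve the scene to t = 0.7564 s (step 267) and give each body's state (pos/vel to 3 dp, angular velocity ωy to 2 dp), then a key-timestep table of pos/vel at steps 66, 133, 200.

State at t = 0.7564 s:
  obj    pos=(+0.624,-0.157) vel=(+1.571,-0.553) ωy=+39.65

Key-timestep trajectory:
   step    t(s)  obj.x    obj.z    obj.vx   obj.vz 
     66  0.1870   +0.066  +0.039  +0.388  -0.137
    133  0.3768   +0.177  +0.000  +0.783  -0.276
    200  0.5666   +0.363  -0.065  +1.177  -0.414


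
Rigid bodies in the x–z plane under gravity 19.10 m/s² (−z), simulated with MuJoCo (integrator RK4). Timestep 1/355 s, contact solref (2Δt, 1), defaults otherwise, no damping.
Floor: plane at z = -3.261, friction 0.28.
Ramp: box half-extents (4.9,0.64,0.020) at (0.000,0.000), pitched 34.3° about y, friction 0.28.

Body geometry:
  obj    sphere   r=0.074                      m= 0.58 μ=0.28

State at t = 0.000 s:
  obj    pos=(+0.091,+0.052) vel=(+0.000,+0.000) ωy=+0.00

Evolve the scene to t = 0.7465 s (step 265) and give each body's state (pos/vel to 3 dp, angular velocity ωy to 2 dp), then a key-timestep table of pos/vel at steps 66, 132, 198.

State at t = 0.7465 s:
  obj    pos=(+1.861,-1.155) vel=(+4.741,-3.234) ωy=+77.54

Key-timestep trajectory:
   step    t(s)  obj.x    obj.z    obj.vx   obj.vz 
     66  0.1859   +0.201  -0.023  +1.181  -0.806
    132  0.3718   +0.530  -0.248  +2.362  -1.611
    198  0.5577   +1.079  -0.622  +3.543  -2.417


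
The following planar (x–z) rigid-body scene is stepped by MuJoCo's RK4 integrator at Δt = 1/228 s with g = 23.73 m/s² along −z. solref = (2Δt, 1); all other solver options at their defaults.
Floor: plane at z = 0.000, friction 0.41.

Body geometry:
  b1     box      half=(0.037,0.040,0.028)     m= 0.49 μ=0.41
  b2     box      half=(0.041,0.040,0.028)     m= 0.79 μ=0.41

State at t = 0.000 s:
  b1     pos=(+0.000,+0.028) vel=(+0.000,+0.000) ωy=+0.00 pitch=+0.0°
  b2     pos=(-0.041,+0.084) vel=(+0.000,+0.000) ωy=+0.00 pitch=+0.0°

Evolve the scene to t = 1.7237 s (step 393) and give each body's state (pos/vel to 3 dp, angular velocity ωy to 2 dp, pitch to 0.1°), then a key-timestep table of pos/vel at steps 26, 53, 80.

State at t = 1.7237 s:
  b1     pos=(+0.000,+0.028) vel=(+0.000,+0.000) ωy=+0.00 pitch=+0.0°
  b2     pos=(-0.078,+0.041) vel=(+0.000,+0.000) ωy=+0.00 pitch=-90.0°

Key-timestep trajectory:
   step    t(s)  b1.x    b1.z    b1.vx   b1.vz   b2.x    b2.z    b2.vx   b2.vz 
     26  0.1140   +0.000  +0.028  +0.001  +0.000   -0.056  +0.077  -0.313  -0.250
     53  0.2325   +0.000  +0.028  +0.000  +0.000   -0.096  +0.048  -0.115  +0.027
     80  0.3509   +0.000  +0.028  +0.000  +0.000   -0.079  +0.041  +0.201  +0.095


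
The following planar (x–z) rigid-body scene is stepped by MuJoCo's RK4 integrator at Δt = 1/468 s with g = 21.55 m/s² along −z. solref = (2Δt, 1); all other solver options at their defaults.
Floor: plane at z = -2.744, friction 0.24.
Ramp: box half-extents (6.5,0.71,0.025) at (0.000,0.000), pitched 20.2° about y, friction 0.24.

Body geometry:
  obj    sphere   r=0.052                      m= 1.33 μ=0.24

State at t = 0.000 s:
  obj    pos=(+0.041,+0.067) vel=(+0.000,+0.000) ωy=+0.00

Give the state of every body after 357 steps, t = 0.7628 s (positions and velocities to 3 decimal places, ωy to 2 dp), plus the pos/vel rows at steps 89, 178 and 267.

State at t = 0.7628 s:
  obj    pos=(+1.492,-0.467) vel=(+3.805,-1.400) ωy=+77.96

Key-timestep trajectory:
   step    t(s)  obj.x    obj.z    obj.vx   obj.vz 
     89  0.1902   +0.131  +0.034  +0.949  -0.349
    178  0.3803   +0.402  -0.066  +1.897  -0.698
    267  0.5705   +0.853  -0.232  +2.846  -1.047


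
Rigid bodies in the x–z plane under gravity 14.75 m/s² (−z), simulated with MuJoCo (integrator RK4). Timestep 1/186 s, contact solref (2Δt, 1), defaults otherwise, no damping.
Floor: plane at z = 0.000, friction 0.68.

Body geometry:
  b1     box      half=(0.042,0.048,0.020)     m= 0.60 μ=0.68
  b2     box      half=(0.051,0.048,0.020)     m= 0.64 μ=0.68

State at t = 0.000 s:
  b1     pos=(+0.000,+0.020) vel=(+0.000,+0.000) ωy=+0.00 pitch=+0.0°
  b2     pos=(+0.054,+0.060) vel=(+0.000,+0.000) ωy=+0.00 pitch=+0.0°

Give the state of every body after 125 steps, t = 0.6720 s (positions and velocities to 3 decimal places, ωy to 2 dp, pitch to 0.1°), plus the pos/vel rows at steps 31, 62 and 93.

State at t = 0.6720 s:
  b1     pos=(+0.000,+0.020) vel=(-0.001,+0.000) ωy=+0.00 pitch=+0.0°
  b2     pos=(+0.063,+0.048) vel=(+0.000,+0.000) ωy=-0.02 pitch=+39.7°

Key-timestep trajectory:
   step    t(s)  b1.x    b1.z    b1.vx   b1.vz   b2.x    b2.z    b2.vx   b2.vz 
     31  0.1667   +0.000  +0.020  +0.000  +0.000   +0.065  +0.049  -0.116  -0.050
     62  0.3333   +0.000  +0.020  -0.001  +0.000   +0.063  +0.048  +0.000  +0.000
     93  0.5000   +0.000  +0.020  -0.001  +0.000   +0.063  +0.048  +0.000  +0.000


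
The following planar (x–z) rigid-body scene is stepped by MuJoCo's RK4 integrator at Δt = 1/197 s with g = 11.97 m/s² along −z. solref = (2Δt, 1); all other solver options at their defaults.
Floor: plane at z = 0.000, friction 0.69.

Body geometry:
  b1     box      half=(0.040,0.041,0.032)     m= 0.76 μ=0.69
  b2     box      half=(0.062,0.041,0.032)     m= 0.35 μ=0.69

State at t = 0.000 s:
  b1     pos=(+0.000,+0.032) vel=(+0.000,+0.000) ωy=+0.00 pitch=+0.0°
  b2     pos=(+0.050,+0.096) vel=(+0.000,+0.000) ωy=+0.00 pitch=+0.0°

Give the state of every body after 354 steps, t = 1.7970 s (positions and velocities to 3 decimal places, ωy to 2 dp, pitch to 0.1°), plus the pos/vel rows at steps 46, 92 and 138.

State at t = 1.7970 s:
  b1     pos=(+0.000,+0.032) vel=(+0.000,+0.000) ωy=+0.00 pitch=+0.0°
  b2     pos=(+0.111,+0.062) vel=(+0.000,+0.000) ωy=+0.00 pitch=+90.0°

Key-timestep trajectory:
   step    t(s)  b1.x    b1.z    b1.vx   b1.vz   b2.x    b2.z    b2.vx   b2.vz 
     46  0.2335   +0.000  +0.032  +0.000  +0.000   +0.092  +0.069  +0.368  -0.053
     92  0.4670   +0.000  +0.032  +0.000  +0.000   +0.131  +0.069  -0.050  -0.009
    138  0.7005   +0.000  +0.032  +0.000  +0.000   +0.108  +0.063  +0.152  -0.069


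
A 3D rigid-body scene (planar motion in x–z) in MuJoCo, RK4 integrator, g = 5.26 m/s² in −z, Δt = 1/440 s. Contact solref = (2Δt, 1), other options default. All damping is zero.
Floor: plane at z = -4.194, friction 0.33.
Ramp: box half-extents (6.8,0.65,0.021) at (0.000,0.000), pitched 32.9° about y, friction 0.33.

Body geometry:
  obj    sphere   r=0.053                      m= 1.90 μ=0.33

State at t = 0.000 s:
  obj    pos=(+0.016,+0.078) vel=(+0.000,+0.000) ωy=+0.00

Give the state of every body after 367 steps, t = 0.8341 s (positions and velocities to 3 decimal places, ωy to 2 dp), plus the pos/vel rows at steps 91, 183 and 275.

State at t = 0.8341 s:
  obj    pos=(+0.612,-0.308) vel=(+1.429,-0.925) ωy=+32.11

Key-timestep trajectory:
   step    t(s)  obj.x    obj.z    obj.vx   obj.vz 
     91  0.2068   +0.053  +0.054  +0.354  -0.229
    183  0.4159   +0.164  -0.018  +0.713  -0.461
    275  0.6250   +0.351  -0.139  +1.071  -0.693


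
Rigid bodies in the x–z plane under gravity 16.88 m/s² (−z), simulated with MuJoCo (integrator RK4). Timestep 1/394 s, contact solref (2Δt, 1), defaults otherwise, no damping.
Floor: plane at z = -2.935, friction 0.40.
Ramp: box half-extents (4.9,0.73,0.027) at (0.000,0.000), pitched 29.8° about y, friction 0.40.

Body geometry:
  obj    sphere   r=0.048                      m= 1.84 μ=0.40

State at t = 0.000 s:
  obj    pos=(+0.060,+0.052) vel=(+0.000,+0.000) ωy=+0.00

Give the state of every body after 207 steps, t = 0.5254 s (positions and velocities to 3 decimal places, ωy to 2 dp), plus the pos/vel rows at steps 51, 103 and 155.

State at t = 0.5254 s:
  obj    pos=(+0.778,-0.359) vel=(+2.732,-1.565) ωy=+65.58

Key-timestep trajectory:
   step    t(s)  obj.x    obj.z    obj.vx   obj.vz 
     51  0.1294   +0.104  +0.027  +0.673  -0.386
    103  0.2614   +0.238  -0.050  +1.359  -0.779
    155  0.3934   +0.462  -0.178  +2.046  -1.172


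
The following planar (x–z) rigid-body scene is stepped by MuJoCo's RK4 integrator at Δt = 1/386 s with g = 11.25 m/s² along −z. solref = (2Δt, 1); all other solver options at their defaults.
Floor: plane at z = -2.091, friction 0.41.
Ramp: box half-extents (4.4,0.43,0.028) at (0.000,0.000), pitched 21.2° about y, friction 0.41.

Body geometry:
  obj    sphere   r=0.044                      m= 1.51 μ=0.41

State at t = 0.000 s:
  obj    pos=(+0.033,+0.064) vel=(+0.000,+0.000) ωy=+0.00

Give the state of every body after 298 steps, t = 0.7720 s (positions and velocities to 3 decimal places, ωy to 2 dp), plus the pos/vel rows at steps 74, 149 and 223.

State at t = 0.7720 s:
  obj    pos=(+0.841,-0.249) vel=(+2.092,-0.811) ωy=+50.98

Key-timestep trajectory:
   step    t(s)  obj.x    obj.z    obj.vx   obj.vz 
     74  0.1917   +0.083  +0.045  +0.519  -0.201
    149  0.3860   +0.235  -0.014  +1.046  -0.406
    223  0.5777   +0.485  -0.111  +1.565  -0.607


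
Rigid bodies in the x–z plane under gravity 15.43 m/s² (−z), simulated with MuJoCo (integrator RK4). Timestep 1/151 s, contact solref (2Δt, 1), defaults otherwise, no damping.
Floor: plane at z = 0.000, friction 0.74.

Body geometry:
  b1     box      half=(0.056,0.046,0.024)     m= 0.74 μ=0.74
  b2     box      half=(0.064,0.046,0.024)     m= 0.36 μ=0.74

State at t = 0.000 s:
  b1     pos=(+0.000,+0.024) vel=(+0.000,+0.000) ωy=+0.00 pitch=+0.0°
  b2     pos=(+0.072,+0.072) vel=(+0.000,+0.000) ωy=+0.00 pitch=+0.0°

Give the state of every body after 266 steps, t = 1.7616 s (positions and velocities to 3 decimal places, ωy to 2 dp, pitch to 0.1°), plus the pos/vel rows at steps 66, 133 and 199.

State at t = 1.7616 s:
  b1     pos=(-0.001,+0.024) vel=(+0.000,+0.000) ωy=+0.00 pitch=+0.0°
  b2     pos=(+0.083,+0.057) vel=(+0.001,-0.001) ωy=-0.01 pitch=+36.5°

Key-timestep trajectory:
   step    t(s)  b1.x    b1.z    b1.vx   b1.vz   b2.x    b2.z    b2.vx   b2.vz 
     66  0.4371   +0.000  +0.024  +0.000  +0.000   +0.082  +0.058  +0.001  -0.001
    133  0.8808   +0.000  +0.024  +0.000  +0.000   +0.082  +0.058  +0.001  -0.001
    199  1.3179   +0.000  +0.024  +0.000  +0.000   +0.083  +0.058  +0.001  -0.001


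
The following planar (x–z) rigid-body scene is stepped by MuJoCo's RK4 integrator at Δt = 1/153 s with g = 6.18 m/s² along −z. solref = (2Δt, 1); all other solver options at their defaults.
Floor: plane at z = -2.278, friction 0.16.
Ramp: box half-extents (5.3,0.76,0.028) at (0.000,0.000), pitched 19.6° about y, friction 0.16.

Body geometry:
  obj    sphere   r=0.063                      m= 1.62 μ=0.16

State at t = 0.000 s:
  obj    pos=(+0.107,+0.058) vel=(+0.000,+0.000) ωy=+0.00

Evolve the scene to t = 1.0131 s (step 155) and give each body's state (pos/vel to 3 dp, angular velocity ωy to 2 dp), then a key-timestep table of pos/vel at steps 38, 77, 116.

State at t = 1.0131 s:
  obj    pos=(+0.823,-0.197) vel=(+1.413,-0.503) ωy=+23.80

Key-timestep trajectory:
   step    t(s)  obj.x    obj.z    obj.vx   obj.vz 
     38  0.2484   +0.150  +0.043  +0.347  -0.123
     77  0.5033   +0.284  -0.004  +0.702  -0.250
    116  0.7582   +0.508  -0.084  +1.058  -0.377


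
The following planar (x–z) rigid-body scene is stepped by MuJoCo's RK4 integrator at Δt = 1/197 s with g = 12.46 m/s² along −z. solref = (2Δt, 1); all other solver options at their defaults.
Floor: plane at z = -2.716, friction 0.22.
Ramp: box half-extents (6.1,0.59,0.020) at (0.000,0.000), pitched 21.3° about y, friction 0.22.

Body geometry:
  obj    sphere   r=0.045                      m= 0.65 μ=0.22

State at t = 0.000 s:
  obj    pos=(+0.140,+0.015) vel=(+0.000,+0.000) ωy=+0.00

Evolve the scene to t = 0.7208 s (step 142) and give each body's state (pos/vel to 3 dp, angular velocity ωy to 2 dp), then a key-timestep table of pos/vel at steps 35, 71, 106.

State at t = 0.7208 s:
  obj    pos=(+0.923,-0.290) vel=(+2.171,-0.847) ωy=+51.77

Key-timestep trajectory:
   step    t(s)  obj.x    obj.z    obj.vx   obj.vz 
     35  0.1777   +0.188  -0.003  +0.535  -0.209
     71  0.3604   +0.336  -0.061  +1.086  -0.423
    106  0.5381   +0.576  -0.155  +1.621  -0.632


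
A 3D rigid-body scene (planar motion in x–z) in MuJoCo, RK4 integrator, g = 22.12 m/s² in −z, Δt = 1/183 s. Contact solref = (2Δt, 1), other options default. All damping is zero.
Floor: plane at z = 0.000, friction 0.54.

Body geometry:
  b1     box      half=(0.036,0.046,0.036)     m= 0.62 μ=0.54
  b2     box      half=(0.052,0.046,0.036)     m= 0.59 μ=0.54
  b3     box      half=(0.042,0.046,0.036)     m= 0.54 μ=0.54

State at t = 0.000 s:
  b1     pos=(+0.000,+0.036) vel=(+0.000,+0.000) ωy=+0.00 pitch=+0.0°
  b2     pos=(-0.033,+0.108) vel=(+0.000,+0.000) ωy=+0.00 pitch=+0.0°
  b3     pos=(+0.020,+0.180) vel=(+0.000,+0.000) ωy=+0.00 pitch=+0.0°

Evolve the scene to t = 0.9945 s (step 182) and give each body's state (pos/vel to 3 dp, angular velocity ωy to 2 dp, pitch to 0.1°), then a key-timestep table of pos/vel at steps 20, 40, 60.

State at t = 0.9945 s:
  b1     pos=(+0.000,+0.036) vel=(+0.000,+0.000) ωy=+0.00 pitch=+0.0°
  b2     pos=(-0.033,+0.108) vel=(+0.000,+0.000) ωy=+0.00 pitch=-0.1°
  b3     pos=(+0.117,+0.036) vel=(+0.000,+0.000) ωy=+0.00 pitch=+180.0°

Key-timestep trajectory:
   step    t(s)  b1.x    b1.z    b1.vx   b1.vz   b2.x    b2.z    b2.vx   b2.vz   b3.x    b3.z    b3.vx   b3.vz 
     20  0.1093   +0.000  +0.036  +0.000  +0.000   -0.033  +0.108  -0.001  +0.000   +0.023  +0.180  +0.071  -0.008
     40  0.2186   +0.000  +0.036  +0.000  +0.000   -0.033  +0.108  -0.001  +0.000   +0.046  +0.168  +0.385  -0.410
     60  0.3279   +0.000  +0.036  +0.000  +0.000   -0.033  +0.108  +0.000  +0.000   +0.113  +0.040  +0.939  -1.782


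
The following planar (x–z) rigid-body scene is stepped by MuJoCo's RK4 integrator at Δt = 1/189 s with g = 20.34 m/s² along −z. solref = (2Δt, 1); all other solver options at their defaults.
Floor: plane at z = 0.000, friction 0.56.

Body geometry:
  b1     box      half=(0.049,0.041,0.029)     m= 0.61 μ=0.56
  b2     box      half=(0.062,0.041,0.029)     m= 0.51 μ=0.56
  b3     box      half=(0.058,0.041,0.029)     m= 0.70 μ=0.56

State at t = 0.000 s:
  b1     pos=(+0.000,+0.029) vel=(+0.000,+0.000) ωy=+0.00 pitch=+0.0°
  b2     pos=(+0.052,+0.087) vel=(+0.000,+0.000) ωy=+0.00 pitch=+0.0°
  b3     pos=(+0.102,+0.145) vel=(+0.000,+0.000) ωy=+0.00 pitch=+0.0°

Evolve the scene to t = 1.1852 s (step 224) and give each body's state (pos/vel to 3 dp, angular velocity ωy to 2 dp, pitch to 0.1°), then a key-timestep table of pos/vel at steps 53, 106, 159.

State at t = 1.1852 s:
  b1     pos=(+0.000,+0.029) vel=(+0.000,+0.000) ωy=+0.00 pitch=+0.0°
  b2     pos=(+0.110,+0.062) vel=(+0.000,+0.000) ωy=+0.00 pitch=+90.0°
  b3     pos=(+0.199,+0.058) vel=(+0.000,+0.000) ωy=+0.00 pitch=+90.0°

Key-timestep trajectory:
   step    t(s)  b1.x    b1.z    b1.vx   b1.vz   b2.x    b2.z    b2.vx   b2.vz   b3.x    b3.z    b3.vx   b3.vz 
     53  0.2804   +0.000  +0.029  +0.000  +0.000   +0.130  +0.068  +0.186  -0.022   +0.212  +0.063  +0.193  +0.075
    106  0.5608   +0.000  +0.029  +0.000  +0.000   +0.135  +0.068  -0.194  -0.017   +0.207  +0.061  -0.188  -0.058
    159  0.8413   +0.000  +0.029  +0.000  +0.000   +0.115  +0.063  +0.141  +0.094   +0.199  +0.058  +0.000  +0.000


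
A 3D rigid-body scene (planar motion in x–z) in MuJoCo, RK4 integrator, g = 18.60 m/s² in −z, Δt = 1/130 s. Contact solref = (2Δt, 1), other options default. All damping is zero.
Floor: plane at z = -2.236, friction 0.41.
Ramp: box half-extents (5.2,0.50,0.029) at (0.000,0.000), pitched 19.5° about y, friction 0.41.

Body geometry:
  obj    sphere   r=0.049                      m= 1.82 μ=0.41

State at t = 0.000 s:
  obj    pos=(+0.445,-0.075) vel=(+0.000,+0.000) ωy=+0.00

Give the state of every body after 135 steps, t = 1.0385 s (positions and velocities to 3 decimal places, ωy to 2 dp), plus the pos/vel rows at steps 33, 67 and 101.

State at t = 1.0385 s:
  obj    pos=(+2.699,-0.873) vel=(+4.341,-1.537) ωy=+93.98

Key-timestep trajectory:
   step    t(s)  obj.x    obj.z    obj.vx   obj.vz 
     33  0.2538   +0.580  -0.123  +1.061  -0.376
     67  0.5154   +1.000  -0.272  +2.154  -0.763
    101  0.7769   +1.707  -0.522  +3.247  -1.150


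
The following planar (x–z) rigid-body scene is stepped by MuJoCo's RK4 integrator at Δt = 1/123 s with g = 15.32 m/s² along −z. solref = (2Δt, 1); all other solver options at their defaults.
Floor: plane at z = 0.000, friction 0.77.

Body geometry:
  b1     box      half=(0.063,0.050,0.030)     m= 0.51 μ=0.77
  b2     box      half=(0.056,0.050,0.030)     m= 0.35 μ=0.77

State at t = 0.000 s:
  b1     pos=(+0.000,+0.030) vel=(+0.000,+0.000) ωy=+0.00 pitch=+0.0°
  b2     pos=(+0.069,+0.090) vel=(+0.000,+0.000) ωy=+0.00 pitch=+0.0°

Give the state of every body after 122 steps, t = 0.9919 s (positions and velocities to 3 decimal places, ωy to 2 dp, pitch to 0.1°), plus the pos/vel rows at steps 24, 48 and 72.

State at t = 0.9919 s:
  b1     pos=(+0.000,+0.030) vel=(+0.000,+0.000) ωy=+0.00 pitch=+0.0°
  b2     pos=(+0.210,+0.030) vel=(+0.000,+0.000) ωy=+0.00 pitch=+180.0°

Key-timestep trajectory:
   step    t(s)  b1.x    b1.z    b1.vx   b1.vz   b2.x    b2.z    b2.vx   b2.vz 
     24  0.1951   +0.000  +0.030  +0.000  +0.000   +0.098  +0.061  +0.376  -0.186
     48  0.3902   +0.000  +0.030  +0.000  +0.000   +0.149  +0.063  +0.090  +0.002
     72  0.5854   +0.000  +0.030  +0.000  +0.000   +0.182  +0.055  +0.380  -0.243


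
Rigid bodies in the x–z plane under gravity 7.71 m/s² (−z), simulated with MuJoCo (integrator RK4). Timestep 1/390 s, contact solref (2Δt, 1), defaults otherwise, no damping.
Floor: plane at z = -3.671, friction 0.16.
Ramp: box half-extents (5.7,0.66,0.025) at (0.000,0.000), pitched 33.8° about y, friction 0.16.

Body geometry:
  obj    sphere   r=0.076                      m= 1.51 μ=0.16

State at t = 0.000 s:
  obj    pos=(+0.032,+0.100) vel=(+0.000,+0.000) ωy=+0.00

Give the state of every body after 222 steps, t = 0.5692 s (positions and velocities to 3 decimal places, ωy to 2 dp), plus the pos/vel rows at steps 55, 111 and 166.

State at t = 0.5692 s:
  obj    pos=(+0.472,-0.194) vel=(+1.550,-1.022) ωy=+19.24

Key-timestep trajectory:
   step    t(s)  obj.x    obj.z    obj.vx   obj.vz 
     55  0.1410   +0.059  +0.082  +0.383  -0.257
    111  0.2846   +0.142  +0.026  +0.773  -0.516
    166  0.4256   +0.278  -0.064  +1.159  -0.764


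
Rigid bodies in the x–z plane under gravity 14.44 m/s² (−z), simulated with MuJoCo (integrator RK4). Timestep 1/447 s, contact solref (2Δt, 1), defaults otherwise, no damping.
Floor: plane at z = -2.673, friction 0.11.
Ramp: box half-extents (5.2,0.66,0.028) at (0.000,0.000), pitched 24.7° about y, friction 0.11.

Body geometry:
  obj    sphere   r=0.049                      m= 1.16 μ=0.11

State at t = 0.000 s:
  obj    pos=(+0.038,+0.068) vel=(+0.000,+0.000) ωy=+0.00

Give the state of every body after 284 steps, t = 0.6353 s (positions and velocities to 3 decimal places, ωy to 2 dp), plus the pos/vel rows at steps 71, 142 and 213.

State at t = 0.6353 s:
  obj    pos=(+0.880,-0.320) vel=(+2.646,-1.232) ωy=+46.69

Key-timestep trajectory:
   step    t(s)  obj.x    obj.z    obj.vx   obj.vz 
     71  0.1588   +0.090  +0.043  +0.666  -0.295
    142  0.3177   +0.248  -0.029  +1.323  -0.616
    213  0.4765   +0.511  -0.150  +1.991  -0.905


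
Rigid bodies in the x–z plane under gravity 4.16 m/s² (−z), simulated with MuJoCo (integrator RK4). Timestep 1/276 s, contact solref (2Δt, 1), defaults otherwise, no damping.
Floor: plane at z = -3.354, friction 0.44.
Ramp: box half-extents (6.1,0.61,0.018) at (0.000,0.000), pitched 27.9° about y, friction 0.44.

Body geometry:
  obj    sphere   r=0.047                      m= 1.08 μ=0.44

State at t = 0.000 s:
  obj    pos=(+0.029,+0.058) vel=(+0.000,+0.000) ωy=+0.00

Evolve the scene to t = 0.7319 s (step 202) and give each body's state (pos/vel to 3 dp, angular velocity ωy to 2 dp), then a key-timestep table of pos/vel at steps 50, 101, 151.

State at t = 0.7319 s:
  obj    pos=(+0.358,-0.116) vel=(+0.899,-0.476) ωy=+21.65

Key-timestep trajectory:
   step    t(s)  obj.x    obj.z    obj.vx   obj.vz 
     50  0.1812   +0.049  +0.047  +0.223  -0.118
    101  0.3659   +0.111  +0.015  +0.450  -0.238
    151  0.5471   +0.213  -0.039  +0.672  -0.356


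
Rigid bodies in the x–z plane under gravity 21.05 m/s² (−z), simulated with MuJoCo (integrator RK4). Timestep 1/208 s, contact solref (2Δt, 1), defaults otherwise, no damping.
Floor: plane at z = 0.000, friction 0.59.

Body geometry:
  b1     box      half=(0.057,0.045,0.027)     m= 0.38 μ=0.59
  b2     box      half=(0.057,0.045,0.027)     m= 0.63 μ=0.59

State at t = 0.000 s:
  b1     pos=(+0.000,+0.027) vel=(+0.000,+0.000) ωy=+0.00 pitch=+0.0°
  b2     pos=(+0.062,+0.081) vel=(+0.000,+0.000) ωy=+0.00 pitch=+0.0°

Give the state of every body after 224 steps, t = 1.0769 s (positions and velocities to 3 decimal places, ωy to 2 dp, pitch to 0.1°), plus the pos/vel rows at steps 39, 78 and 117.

State at t = 1.0769 s:
  b1     pos=(+0.000,+0.027) vel=(+0.000,+0.000) ωy=+0.00 pitch=+0.0°
  b2     pos=(+0.117,+0.057) vel=(+0.000,+0.000) ωy=+0.00 pitch=+90.0°

Key-timestep trajectory:
   step    t(s)  b1.x    b1.z    b1.vx   b1.vz   b2.x    b2.z    b2.vx   b2.vz 
     39  0.1875   +0.000  +0.027  +0.000  +0.000   +0.096  +0.062  +0.411  +0.040
     78  0.3750   +0.000  +0.027  +0.000  +0.000   +0.133  +0.062  -0.072  -0.012
    117  0.5625   +0.000  +0.027  +0.000  +0.000   +0.117  +0.057  +0.250  -0.086
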